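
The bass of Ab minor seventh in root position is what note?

Ab

In root position the root is lowest. For Ab minor seventh (Ab–Cb–Eb–Gb) that is Ab.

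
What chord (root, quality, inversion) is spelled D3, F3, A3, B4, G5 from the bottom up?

G dominant ninth, second inversion

Reducing to letter names: D, F, A, B, G. These stack in thirds as G–B–D–F–A — a G dominant ninth chord.
With the fifth (D) in the bass, the chord is in second inversion.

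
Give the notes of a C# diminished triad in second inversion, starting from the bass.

The chord tones are C#–E–G. With the fifth (G) lowest for second inversion: G, C#, E.

G, C#, E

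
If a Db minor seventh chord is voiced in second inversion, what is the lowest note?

Db minor seventh is Db–Fb–Ab–Cb. Second inversion places the fifth in the bass: Ab.

Ab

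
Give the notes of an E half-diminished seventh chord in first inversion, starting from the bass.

G, Bb, D, E

Spelling E half-diminished seventh: E–G–Bb–D. In first inversion the third is bass, giving G, Bb, D, E from the bottom.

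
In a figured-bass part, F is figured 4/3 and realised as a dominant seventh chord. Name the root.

Bb

The figures 4/3 mean the fifth of the chord is in the bass. If F is the fifth of a dominant seventh chord, the root is Bb (chord tones Bb–D–F–Ab).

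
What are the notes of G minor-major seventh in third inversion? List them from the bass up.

G minor-major seventh is G–Bb–D–F#. Third inversion puts the seventh (F#) in the bass, with the remaining tones above: F#, G, Bb, D.

F#, G, Bb, D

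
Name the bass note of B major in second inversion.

B major is B–D#–F#. Second inversion places the fifth in the bass: F#.

F#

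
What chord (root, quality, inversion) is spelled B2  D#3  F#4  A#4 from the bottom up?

B major seventh, root position

The pitch classes B, D#, F#, A# arrange in thirds as B–D#–F#–A#: a B major seventh chord.
The lowest note is B, the root of the chord, so this is root position (figured bass 7).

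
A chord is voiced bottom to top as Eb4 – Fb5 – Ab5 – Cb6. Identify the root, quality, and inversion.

Fb major seventh, third inversion

The pitch classes Eb, Fb, Ab, Cb arrange in thirds as Fb–Ab–Cb–Eb: an Fb major seventh chord.
Eb is the seventh of Fb major seventh; seventh in the bass means third inversion (figured bass 4/2).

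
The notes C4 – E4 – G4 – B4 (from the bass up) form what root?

The distinct letter names are C, E, G, B. Arranged as a stack of thirds they read C–E–G–B, so C is the root (a C major seventh chord).

C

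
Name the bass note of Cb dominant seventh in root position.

Cb

Cb dominant seventh is Cb–Eb–Gb–Bbb. Root position places the root in the bass: Cb.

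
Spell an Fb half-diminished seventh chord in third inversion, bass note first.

Fb half-diminished seventh is Fb–Abb–Cbb–Ebb. Third inversion puts the seventh (Ebb) in the bass, with the remaining tones above: Ebb, Fb, Abb, Cbb.

Ebb, Fb, Abb, Cbb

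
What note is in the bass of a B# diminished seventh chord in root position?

In root position the root is lowest. For B# diminished seventh (B#–D#–F#–A) that is B#.

B#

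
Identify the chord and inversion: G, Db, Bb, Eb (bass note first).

Eb dominant seventh, first inversion

Reducing to letter names: G, Db, Bb, Eb. These stack in thirds as Eb–G–Bb–Db — an Eb dominant seventh chord.
The lowest note is G, the third of the chord, so this is first inversion (figured bass 6/5).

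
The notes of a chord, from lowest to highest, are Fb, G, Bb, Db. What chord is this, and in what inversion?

G diminished seventh, third inversion

The pitch classes Fb, G, Bb, Db arrange in thirds as G–Bb–Db–Fb: a G diminished seventh chord.
Fb is the seventh of G diminished seventh; seventh in the bass means third inversion (figured bass 4/2).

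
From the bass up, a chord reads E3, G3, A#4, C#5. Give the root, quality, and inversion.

Reducing to letter names: E, G, A#, C#. These stack in thirds as A#–C#–E–G — an A# diminished seventh chord.
With the fifth (E) in the bass, the chord is in second inversion (figured bass 4/3).

A# diminished seventh, second inversion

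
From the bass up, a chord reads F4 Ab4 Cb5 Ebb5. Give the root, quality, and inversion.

F diminished seventh, root position

The pitch classes F, Ab, Cb, Ebb arrange in thirds as F–Ab–Cb–Ebb: an F diminished seventh chord.
The lowest note is F, the root of the chord, so this is root position (figured bass 7).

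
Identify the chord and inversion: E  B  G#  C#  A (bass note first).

A major ninth, second inversion

The distinct note names are E, B, G#, C#, A. Stacked in thirds they read A–C#–E–G#–B, which is a major ninth chord on A.
With the fifth (E) in the bass, the chord is in second inversion.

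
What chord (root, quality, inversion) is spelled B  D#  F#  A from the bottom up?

The pitch classes B, D#, F#, A arrange in thirds as B–D#–F#–A: a B dominant seventh chord.
With the root (B) in the bass, the chord is in root position (figured bass 7).

B dominant seventh, root position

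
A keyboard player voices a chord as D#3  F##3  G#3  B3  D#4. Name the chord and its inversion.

G# minor-major seventh, second inversion

The pitch classes D#, F##, G#, B arrange in thirds as G#–B–D#–F##: a G# minor-major seventh chord.
With the fifth (D#) in the bass, the chord is in second inversion (figured bass 4/3).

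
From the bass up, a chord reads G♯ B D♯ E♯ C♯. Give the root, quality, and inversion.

The distinct note names are G#, B, D#, E#, C#. Stacked in thirds they read C#–E#–G#–B–D#, which is a dominant ninth chord on C#.
With the fifth (G#) in the bass, the chord is in second inversion.

C# dominant ninth, second inversion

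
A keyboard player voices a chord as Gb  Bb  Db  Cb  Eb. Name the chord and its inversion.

Cb major ninth, second inversion

The pitch classes Gb, Bb, Db, Cb, Eb arrange in thirds as Cb–Eb–Gb–Bb–Db: a Cb major ninth chord.
With the fifth (Gb) in the bass, the chord is in second inversion.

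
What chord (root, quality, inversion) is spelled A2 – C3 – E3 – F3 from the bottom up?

F major seventh, first inversion

Reducing to letter names: A, C, E, F. These stack in thirds as F–A–C–E — an F major seventh chord.
With the third (A) in the bass, the chord is in first inversion (figured bass 6/5).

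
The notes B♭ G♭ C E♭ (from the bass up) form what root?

C

Bb, Gb, C, Eb are the tones of a C half-diminished seventh chord (C–Eb–Gb–Bb), making C the root.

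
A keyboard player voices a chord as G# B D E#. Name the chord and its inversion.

The distinct note names are G#, B, D, E#. Stacked in thirds they read E#–G#–B–D, which is a diminished seventh chord on E#.
G# is the third of E# diminished seventh; third in the bass means first inversion (figured bass 6/5).

E# diminished seventh, first inversion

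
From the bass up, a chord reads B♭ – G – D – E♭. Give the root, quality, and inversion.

The distinct note names are Bb, G, D, Eb. Stacked in thirds they read Eb–G–Bb–D, which is a major seventh chord on Eb.
With the fifth (Bb) in the bass, the chord is in second inversion (figured bass 4/3).

Eb major seventh, second inversion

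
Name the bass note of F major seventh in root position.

F

The root of F major seventh (F–A–C–E) is F; that is the bass in root position.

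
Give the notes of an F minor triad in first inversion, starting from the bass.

Ab, C, F

F minor is F–Ab–C. First inversion puts the third (Ab) in the bass, with the remaining tones above: Ab, C, F.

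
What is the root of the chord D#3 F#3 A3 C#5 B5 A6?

Reordering D#, F#, A, C#, B into stacked thirds gives B–D#–F#–A–C#; the bottom of that stack, B, is the root.

B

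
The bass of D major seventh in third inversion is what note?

C#

The seventh of D major seventh (D–F#–A–C#) is C#; that is the bass in third inversion.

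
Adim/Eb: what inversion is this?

second inversion

Adim/Eb means A diminished with Eb in the bass. Eb is the fifth of A diminished (A–C–Eb), so this is second inversion.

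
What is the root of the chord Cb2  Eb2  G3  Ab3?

The distinct letter names are Cb, Eb, G, Ab. Arranged as a stack of thirds they read Ab–Cb–Eb–G, so Ab is the root (an Ab minor-major seventh chord).

Ab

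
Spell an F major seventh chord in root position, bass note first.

F major seventh is F–A–C–E. Root position puts the root (F) in the bass, with the remaining tones above: F, A, C, E.

F, A, C, E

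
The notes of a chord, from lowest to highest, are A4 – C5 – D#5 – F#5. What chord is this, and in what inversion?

The distinct note names are A, C, D#, F#. Stacked in thirds they read D#–F#–A–C, which is a diminished seventh chord on D#.
The lowest note is A, the fifth of the chord, so this is second inversion (figured bass 4/3).

D# diminished seventh, second inversion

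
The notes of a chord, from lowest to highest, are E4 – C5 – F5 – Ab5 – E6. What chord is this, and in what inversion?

F minor-major seventh, third inversion

The distinct note names are E, C, F, Ab. Stacked in thirds they read F–Ab–C–E, which is a minor-major seventh chord on F.
E is the seventh of F minor-major seventh; seventh in the bass means third inversion (figured bass 4/2).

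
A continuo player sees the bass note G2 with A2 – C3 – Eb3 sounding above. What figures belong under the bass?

4/2

The notes G, A, C, Eb stack in thirds as A–C–Eb–G — an A half-diminished seventh chord. The bass G is the seventh, so this is third inversion: figured 4/2.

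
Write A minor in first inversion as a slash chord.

Am/C

First inversion of A minor has the third (C) in the bass. As a slash chord: Am/C.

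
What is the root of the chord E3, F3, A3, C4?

Reordering E, F, A, C into stacked thirds gives F–A–C–E; the bottom of that stack, F, is the root.

F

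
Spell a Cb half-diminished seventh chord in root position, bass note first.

Cb, Ebb, Gbb, Bbb

Cb half-diminished seventh is Cb–Ebb–Gbb–Bbb. Root position puts the root (Cb) in the bass, with the remaining tones above: Cb, Ebb, Gbb, Bbb.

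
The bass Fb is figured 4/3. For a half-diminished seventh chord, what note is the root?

The figures 4/3 mean the fifth of the chord is in the bass. If Fb is the fifth of a half-diminished seventh chord, the root is Bb (chord tones Bb–Db–Fb–Ab).

Bb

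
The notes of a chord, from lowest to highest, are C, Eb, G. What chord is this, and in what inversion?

Reducing to letter names: C, Eb, G. These stack in thirds as C–Eb–G — a C minor triad.
The lowest note is C, the root of the chord, so this is root position (figured bass 5/3).

C minor, root position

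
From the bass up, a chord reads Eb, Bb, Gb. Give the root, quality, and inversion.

The pitch classes Eb, Bb, Gb arrange in thirds as Eb–Gb–Bb: an Eb minor triad.
The lowest note is Eb, the root of the chord, so this is root position (figured bass 5/3).

Eb minor, root position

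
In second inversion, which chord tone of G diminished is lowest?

Db

In second inversion the fifth is lowest. For G diminished (G–Bb–Db) that is Db.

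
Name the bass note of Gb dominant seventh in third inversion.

Fb

Gb dominant seventh is Gb–Bb–Db–Fb. Third inversion places the seventh in the bass: Fb.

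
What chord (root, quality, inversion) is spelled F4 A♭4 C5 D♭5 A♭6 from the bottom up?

Db major seventh, first inversion

Reducing to letter names: F, Ab, C, Db. These stack in thirds as Db–F–Ab–C — a Db major seventh chord.
The lowest note is F, the third of the chord, so this is first inversion (figured bass 6/5).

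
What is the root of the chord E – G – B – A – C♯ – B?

Reordering E, G, B, A, C# into stacked thirds gives A–C#–E–G–B; the bottom of that stack, A, is the root.

A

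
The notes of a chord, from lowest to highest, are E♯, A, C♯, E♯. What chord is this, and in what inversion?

Reducing to letter names: E#, A, C#. These stack in thirds as A–C#–E# — an A augmented triad.
The lowest note is E#, the fifth of the chord, so this is second inversion (figured bass 6/4).

A augmented, second inversion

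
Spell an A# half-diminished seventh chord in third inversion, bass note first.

Spelling A# half-diminished seventh: A#–C#–E–G#. In third inversion the seventh is bass, giving G#, A#, C#, E from the bottom.

G#, A#, C#, E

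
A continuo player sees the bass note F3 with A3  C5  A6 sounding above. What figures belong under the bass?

5/3

The notes F, A, C stack in thirds as F–A–C — an F major triad. The bass F is the root, so this is root position: figured 5/3.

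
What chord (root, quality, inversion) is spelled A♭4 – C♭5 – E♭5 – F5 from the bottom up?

The distinct note names are Ab, Cb, Eb, F. Stacked in thirds they read F–Ab–Cb–Eb, which is a half-diminished seventh chord on F.
Ab is the third of F half-diminished seventh; third in the bass means first inversion (figured bass 6/5).

F half-diminished seventh, first inversion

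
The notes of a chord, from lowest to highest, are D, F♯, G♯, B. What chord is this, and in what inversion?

The pitch classes D, F#, G#, B arrange in thirds as G#–B–D–F#: a G# half-diminished seventh chord.
D is the fifth of G# half-diminished seventh; fifth in the bass means second inversion (figured bass 4/3).

G# half-diminished seventh, second inversion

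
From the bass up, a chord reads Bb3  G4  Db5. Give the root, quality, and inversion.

The distinct note names are Bb, G, Db. Stacked in thirds they read G–Bb–Db, which is a diminished triad on G.
With the third (Bb) in the bass, the chord is in first inversion (figured bass 6).

G diminished, first inversion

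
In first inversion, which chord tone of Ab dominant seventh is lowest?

C

The third of Ab dominant seventh (Ab–C–Eb–Gb) is C; that is the bass in first inversion.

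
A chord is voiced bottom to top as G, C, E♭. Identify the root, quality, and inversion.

C minor, second inversion

The pitch classes G, C, Eb arrange in thirds as C–Eb–G: a C minor triad.
With the fifth (G) in the bass, the chord is in second inversion (figured bass 6/4).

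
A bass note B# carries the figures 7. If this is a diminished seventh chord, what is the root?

The figures 7 mean the root of the chord is in the bass. If B# is the root of a diminished seventh chord, the root is B# (chord tones B#–D#–F#–A).

B#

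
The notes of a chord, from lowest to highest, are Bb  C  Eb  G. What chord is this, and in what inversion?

C minor seventh, third inversion

The distinct note names are Bb, C, Eb, G. Stacked in thirds they read C–Eb–G–Bb, which is a minor seventh chord on C.
The lowest note is Bb, the seventh of the chord, so this is third inversion (figured bass 4/2).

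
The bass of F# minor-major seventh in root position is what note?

F#

The root of F# minor-major seventh (F#–A–C#–E#) is F#; that is the bass in root position.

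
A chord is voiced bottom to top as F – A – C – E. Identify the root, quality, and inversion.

F major seventh, root position

Reducing to letter names: F, A, C, E. These stack in thirds as F–A–C–E — an F major seventh chord.
F is the root of F major seventh; root in the bass means root position (figured bass 7).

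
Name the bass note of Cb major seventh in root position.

The root of Cb major seventh (Cb–Eb–Gb–Bb) is Cb; that is the bass in root position.

Cb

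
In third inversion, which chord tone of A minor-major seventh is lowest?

In third inversion the seventh is lowest. For A minor-major seventh (A–C–E–G#) that is G#.

G#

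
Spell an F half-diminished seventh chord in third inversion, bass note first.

Eb, F, Ab, Cb

Spelling F half-diminished seventh: F–Ab–Cb–Eb. In third inversion the seventh is bass, giving Eb, F, Ab, Cb from the bottom.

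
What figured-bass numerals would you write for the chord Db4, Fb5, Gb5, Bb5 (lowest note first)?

The notes Db, Fb, Gb, Bb stack in thirds as Gb–Bb–Db–Fb — a Gb dominant seventh chord. The bass Db is the fifth, so this is second inversion: figured 4/3.

4/3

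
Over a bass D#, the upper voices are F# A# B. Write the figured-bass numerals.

The notes D#, F#, A#, B stack in thirds as B–D#–F#–A# — a B major seventh chord. The bass D# is the third, so this is first inversion: figured 6/5.

6/5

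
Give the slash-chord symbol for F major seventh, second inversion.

Fmaj7/C

Second inversion of F major seventh has the fifth (C) in the bass. As a slash chord: Fmaj7/C.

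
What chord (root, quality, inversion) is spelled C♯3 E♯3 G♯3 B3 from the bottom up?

Reducing to letter names: C#, E#, G#, B. These stack in thirds as C#–E#–G#–B — a C# dominant seventh chord.
With the root (C#) in the bass, the chord is in root position (figured bass 7).

C# dominant seventh, root position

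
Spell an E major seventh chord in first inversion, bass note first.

E major seventh is E–G#–B–D#. First inversion puts the third (G#) in the bass, with the remaining tones above: G#, B, D#, E.

G#, B, D#, E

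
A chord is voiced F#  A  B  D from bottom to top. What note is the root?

B

F#, A, B, D are the tones of a B minor seventh chord (B–D–F#–A), making B the root.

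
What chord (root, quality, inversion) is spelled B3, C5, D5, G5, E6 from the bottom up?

Reducing to letter names: B, C, D, G, E. These stack in thirds as C–E–G–B–D — a C major ninth chord.
With the seventh (B) in the bass, the chord is in third inversion.

C major ninth, third inversion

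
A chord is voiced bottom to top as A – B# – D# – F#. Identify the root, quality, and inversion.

B# diminished seventh, third inversion

The pitch classes A, B#, D#, F# arrange in thirds as B#–D#–F#–A: a B# diminished seventh chord.
With the seventh (A) in the bass, the chord is in third inversion (figured bass 4/2).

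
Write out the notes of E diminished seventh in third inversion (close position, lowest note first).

Db, E, G, Bb

The chord tones are E–G–Bb–Db. With the seventh (Db) lowest for third inversion: Db, E, G, Bb.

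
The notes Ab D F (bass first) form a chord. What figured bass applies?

The notes Ab, D, F stack in thirds as D–F–Ab — a D diminished triad. The bass Ab is the fifth, so this is second inversion: figured 6/4.

6/4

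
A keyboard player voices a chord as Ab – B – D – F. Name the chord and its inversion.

B diminished seventh, third inversion

The distinct note names are Ab, B, D, F. Stacked in thirds they read B–D–F–Ab, which is a diminished seventh chord on B.
Ab is the seventh of B diminished seventh; seventh in the bass means third inversion (figured bass 4/2).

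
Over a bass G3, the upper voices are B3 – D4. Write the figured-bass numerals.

The notes G, B, D stack in thirds as G–B–D — a G major triad. The bass G is the root, so this is root position: figured 5/3.

5/3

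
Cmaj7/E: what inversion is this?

Cmaj7/E means C major seventh with E in the bass. E is the third of C major seventh (C–E–G–B), so this is first inversion.

first inversion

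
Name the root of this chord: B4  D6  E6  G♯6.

The distinct letter names are B, D, E, G#. Arranged as a stack of thirds they read E–G#–B–D, so E is the root (an E dominant seventh chord).

E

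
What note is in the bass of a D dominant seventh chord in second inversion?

A

D dominant seventh is D–F#–A–C. Second inversion places the fifth in the bass: A.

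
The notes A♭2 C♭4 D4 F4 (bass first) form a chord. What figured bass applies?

4/3

The notes Ab, Cb, D, F stack in thirds as D–F–Ab–Cb — a D diminished seventh chord. The bass Ab is the fifth, so this is second inversion: figured 4/3.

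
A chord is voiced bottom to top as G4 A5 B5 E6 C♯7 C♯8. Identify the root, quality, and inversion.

A dominant ninth, third inversion

The pitch classes G, A, B, E, C# arrange in thirds as A–C#–E–G–B: an A dominant ninth chord.
G is the seventh of A dominant ninth; seventh in the bass means third inversion.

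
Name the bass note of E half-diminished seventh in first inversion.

G

The third of E half-diminished seventh (E–G–Bb–D) is G; that is the bass in first inversion.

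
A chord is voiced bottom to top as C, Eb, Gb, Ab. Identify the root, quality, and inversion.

Ab dominant seventh, first inversion

The pitch classes C, Eb, Gb, Ab arrange in thirds as Ab–C–Eb–Gb: an Ab dominant seventh chord.
The lowest note is C, the third of the chord, so this is first inversion (figured bass 6/5).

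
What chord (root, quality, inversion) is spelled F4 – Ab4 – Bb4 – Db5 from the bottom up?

Bb minor seventh, second inversion

The distinct note names are F, Ab, Bb, Db. Stacked in thirds they read Bb–Db–F–Ab, which is a minor seventh chord on Bb.
F is the fifth of Bb minor seventh; fifth in the bass means second inversion (figured bass 4/3).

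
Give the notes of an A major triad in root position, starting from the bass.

Spelling A major: A–C#–E. In root position the root is bass, giving A, C#, E from the bottom.

A, C#, E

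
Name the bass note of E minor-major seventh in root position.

E

E minor-major seventh is E–G–B–D#. Root position places the root in the bass: E.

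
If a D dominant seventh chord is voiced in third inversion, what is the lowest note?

In third inversion the seventh is lowest. For D dominant seventh (D–F#–A–C) that is C.

C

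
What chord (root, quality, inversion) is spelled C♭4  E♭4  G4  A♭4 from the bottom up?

Ab minor-major seventh, first inversion

The distinct note names are Cb, Eb, G, Ab. Stacked in thirds they read Ab–Cb–Eb–G, which is a minor-major seventh chord on Ab.
Cb is the third of Ab minor-major seventh; third in the bass means first inversion (figured bass 6/5).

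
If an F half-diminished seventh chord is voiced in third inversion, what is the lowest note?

Eb

F half-diminished seventh is F–Ab–Cb–Eb. Third inversion places the seventh in the bass: Eb.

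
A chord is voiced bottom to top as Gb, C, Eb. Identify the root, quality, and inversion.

Reducing to letter names: Gb, C, Eb. These stack in thirds as C–Eb–Gb — a C diminished triad.
The lowest note is Gb, the fifth of the chord, so this is second inversion (figured bass 6/4).

C diminished, second inversion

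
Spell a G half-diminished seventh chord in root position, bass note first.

G, Bb, Db, F

The chord tones are G–Bb–Db–F. With the root (G) lowest for root position: G, Bb, Db, F.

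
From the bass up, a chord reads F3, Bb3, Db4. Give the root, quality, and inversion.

The distinct note names are F, Bb, Db. Stacked in thirds they read Bb–Db–F, which is a minor triad on Bb.
The lowest note is F, the fifth of the chord, so this is second inversion (figured bass 6/4).

Bb minor, second inversion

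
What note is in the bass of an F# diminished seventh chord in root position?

F#

In root position the root is lowest. For F# diminished seventh (F#–A–C–Eb) that is F#.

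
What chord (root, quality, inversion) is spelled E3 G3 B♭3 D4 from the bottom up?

The pitch classes E, G, Bb, D arrange in thirds as E–G–Bb–D: an E half-diminished seventh chord.
The lowest note is E, the root of the chord, so this is root position (figured bass 7).

E half-diminished seventh, root position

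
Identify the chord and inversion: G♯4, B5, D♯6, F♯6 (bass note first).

G# minor seventh, root position

The distinct note names are G#, B, D#, F#. Stacked in thirds they read G#–B–D#–F#, which is a minor seventh chord on G#.
G# is the root of G# minor seventh; root in the bass means root position (figured bass 7).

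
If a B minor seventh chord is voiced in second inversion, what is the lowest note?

F#

B minor seventh is B–D–F#–A. Second inversion places the fifth in the bass: F#.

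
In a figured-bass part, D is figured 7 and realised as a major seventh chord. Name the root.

D

The figures 7 mean the root of the chord is in the bass. If D is the root of a major seventh chord, the root is D (chord tones D–F#–A–C#).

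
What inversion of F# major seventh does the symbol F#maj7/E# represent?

F#maj7/E# means F# major seventh with E# in the bass. E# is the seventh of F# major seventh (F#–A#–C#–E#), so this is third inversion.

third inversion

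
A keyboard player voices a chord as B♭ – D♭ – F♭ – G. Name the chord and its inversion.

Reducing to letter names: Bb, Db, Fb, G. These stack in thirds as G–Bb–Db–Fb — a G diminished seventh chord.
Bb is the third of G diminished seventh; third in the bass means first inversion (figured bass 6/5).

G diminished seventh, first inversion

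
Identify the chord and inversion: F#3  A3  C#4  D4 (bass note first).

D major seventh, first inversion

The pitch classes F#, A, C#, D arrange in thirds as D–F#–A–C#: a D major seventh chord.
With the third (F#) in the bass, the chord is in first inversion (figured bass 6/5).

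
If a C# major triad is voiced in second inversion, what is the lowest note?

G#

C# major is C#–E#–G#. Second inversion places the fifth in the bass: G#.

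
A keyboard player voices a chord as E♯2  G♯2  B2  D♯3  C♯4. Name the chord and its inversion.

Reducing to letter names: E#, G#, B, D#, C#. These stack in thirds as C#–E#–G#–B–D# — a C# dominant ninth chord.
The lowest note is E#, the third of the chord, so this is first inversion.

C# dominant ninth, first inversion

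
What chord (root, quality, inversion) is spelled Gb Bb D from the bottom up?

The distinct note names are Gb, Bb, D. Stacked in thirds they read Gb–Bb–D, which is an augmented triad on Gb.
With the root (Gb) in the bass, the chord is in root position (figured bass 5/3).

Gb augmented, root position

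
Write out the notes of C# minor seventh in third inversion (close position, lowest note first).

B, C#, E, G#

C# minor seventh is C#–E–G#–B. Third inversion puts the seventh (B) in the bass, with the remaining tones above: B, C#, E, G#.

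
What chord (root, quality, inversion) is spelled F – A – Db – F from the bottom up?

Db augmented, first inversion

The distinct note names are F, A, Db. Stacked in thirds they read Db–F–A, which is an augmented triad on Db.
The lowest note is F, the third of the chord, so this is first inversion (figured bass 6).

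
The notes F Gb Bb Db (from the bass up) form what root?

The distinct letter names are F, Gb, Bb, Db. Arranged as a stack of thirds they read Gb–Bb–Db–F, so Gb is the root (a Gb major seventh chord).

Gb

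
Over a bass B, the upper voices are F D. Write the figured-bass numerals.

The notes B, F, D stack in thirds as B–D–F — a B diminished triad. The bass B is the root, so this is root position: figured 5/3.

5/3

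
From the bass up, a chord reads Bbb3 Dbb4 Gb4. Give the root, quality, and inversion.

Gb diminished, first inversion

Reducing to letter names: Bbb, Dbb, Gb. These stack in thirds as Gb–Bbb–Dbb — a Gb diminished triad.
The lowest note is Bbb, the third of the chord, so this is first inversion (figured bass 6).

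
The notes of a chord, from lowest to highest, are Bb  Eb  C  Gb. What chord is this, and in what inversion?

C half-diminished seventh, third inversion

The distinct note names are Bb, Eb, C, Gb. Stacked in thirds they read C–Eb–Gb–Bb, which is a half-diminished seventh chord on C.
Bb is the seventh of C half-diminished seventh; seventh in the bass means third inversion (figured bass 4/2).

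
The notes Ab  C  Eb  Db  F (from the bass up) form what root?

Reordering Ab, C, Eb, Db, F into stacked thirds gives Db–F–Ab–C–Eb; the bottom of that stack, Db, is the root.

Db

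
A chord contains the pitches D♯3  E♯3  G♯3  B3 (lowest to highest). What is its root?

E#

Reordering D#, E#, G#, B into stacked thirds gives E#–G#–B–D#; the bottom of that stack, E#, is the root.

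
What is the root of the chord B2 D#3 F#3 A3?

B

B, D#, F#, A are the tones of a B dominant seventh chord (B–D#–F#–A), making B the root.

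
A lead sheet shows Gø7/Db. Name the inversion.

second inversion

Gø7/Db means G half-diminished seventh with Db in the bass. Db is the fifth of G half-diminished seventh (G–Bb–Db–F), so this is second inversion.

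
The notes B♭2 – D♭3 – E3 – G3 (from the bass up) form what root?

E

Bb, Db, E, G are the tones of an E diminished seventh chord (E–G–Bb–Db), making E the root.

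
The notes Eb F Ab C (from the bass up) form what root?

Eb, F, Ab, C are the tones of an F minor seventh chord (F–Ab–C–Eb), making F the root.

F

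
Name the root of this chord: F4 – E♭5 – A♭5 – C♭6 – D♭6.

Reordering F, Eb, Ab, Cb, Db into stacked thirds gives Db–F–Ab–Cb–Eb; the bottom of that stack, Db, is the root.

Db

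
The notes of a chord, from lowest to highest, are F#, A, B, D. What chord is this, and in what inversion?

The pitch classes F#, A, B, D arrange in thirds as B–D–F#–A: a B minor seventh chord.
F# is the fifth of B minor seventh; fifth in the bass means second inversion (figured bass 4/3).

B minor seventh, second inversion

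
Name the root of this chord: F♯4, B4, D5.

B

The distinct letter names are F#, B, D. Arranged as a stack of thirds they read B–D–F#, so B is the root (a B minor triad).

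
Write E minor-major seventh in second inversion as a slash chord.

Em(maj7)/B

Second inversion of E minor-major seventh has the fifth (B) in the bass. As a slash chord: Em(maj7)/B.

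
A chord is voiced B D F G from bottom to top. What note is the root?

G

The distinct letter names are B, D, F, G. Arranged as a stack of thirds they read G–B–D–F, so G is the root (a G dominant seventh chord).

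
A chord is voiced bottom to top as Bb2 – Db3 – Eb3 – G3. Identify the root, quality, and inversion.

The distinct note names are Bb, Db, Eb, G. Stacked in thirds they read Eb–G–Bb–Db, which is a dominant seventh chord on Eb.
The lowest note is Bb, the fifth of the chord, so this is second inversion (figured bass 4/3).

Eb dominant seventh, second inversion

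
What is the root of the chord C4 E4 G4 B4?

C, E, G, B are the tones of a C major seventh chord (C–E–G–B), making C the root.

C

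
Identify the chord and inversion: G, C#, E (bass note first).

C# diminished, second inversion

The pitch classes G, C#, E arrange in thirds as C#–E–G: a C# diminished triad.
The lowest note is G, the fifth of the chord, so this is second inversion (figured bass 6/4).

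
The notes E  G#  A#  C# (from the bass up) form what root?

E, G#, A#, C# are the tones of an A# half-diminished seventh chord (A#–C#–E–G#), making A# the root.

A#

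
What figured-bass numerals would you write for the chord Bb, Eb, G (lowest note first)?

6/4

The notes Bb, Eb, G stack in thirds as Eb–G–Bb — an Eb major triad. The bass Bb is the fifth, so this is second inversion: figured 6/4.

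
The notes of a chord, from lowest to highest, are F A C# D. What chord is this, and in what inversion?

The distinct note names are F, A, C#, D. Stacked in thirds they read D–F–A–C#, which is a minor-major seventh chord on D.
With the third (F) in the bass, the chord is in first inversion (figured bass 6/5).

D minor-major seventh, first inversion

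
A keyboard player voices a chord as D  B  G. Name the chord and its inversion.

G major, second inversion

Reducing to letter names: D, B, G. These stack in thirds as G–B–D — a G major triad.
With the fifth (D) in the bass, the chord is in second inversion (figured bass 6/4).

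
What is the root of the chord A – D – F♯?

D

A, D, F# are the tones of a D major triad (D–F#–A), making D the root.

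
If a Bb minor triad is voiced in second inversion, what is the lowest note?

In second inversion the fifth is lowest. For Bb minor (Bb–Db–F) that is F.

F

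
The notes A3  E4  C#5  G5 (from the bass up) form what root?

Reordering A, E, C#, G into stacked thirds gives A–C#–E–G; the bottom of that stack, A, is the root.

A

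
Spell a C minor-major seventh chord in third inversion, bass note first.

B, C, Eb, G

C minor-major seventh is C–Eb–G–B. Third inversion puts the seventh (B) in the bass, with the remaining tones above: B, C, Eb, G.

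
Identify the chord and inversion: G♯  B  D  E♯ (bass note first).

E# diminished seventh, first inversion

The distinct note names are G#, B, D, E#. Stacked in thirds they read E#–G#–B–D, which is a diminished seventh chord on E#.
G# is the third of E# diminished seventh; third in the bass means first inversion (figured bass 6/5).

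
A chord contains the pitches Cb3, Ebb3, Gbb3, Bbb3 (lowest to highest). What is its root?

Cb

The distinct letter names are Cb, Ebb, Gbb, Bbb. Arranged as a stack of thirds they read Cb–Ebb–Gbb–Bbb, so Cb is the root (a Cb half-diminished seventh chord).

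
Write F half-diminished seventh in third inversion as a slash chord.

Third inversion of F half-diminished seventh has the seventh (Eb) in the bass. As a slash chord: Fø7/Eb.

Fø7/Eb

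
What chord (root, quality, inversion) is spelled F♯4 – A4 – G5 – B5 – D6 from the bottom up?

G major ninth, third inversion

The pitch classes F#, A, G, B, D arrange in thirds as G–B–D–F#–A: a G major ninth chord.
With the seventh (F#) in the bass, the chord is in third inversion.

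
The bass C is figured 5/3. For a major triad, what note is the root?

C

The figures 5/3 mean the root of the chord is in the bass. If C is the root of a major triad, the root is C (chord tones C–E–G).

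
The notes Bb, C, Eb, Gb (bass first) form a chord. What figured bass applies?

4/2

The notes Bb, C, Eb, Gb stack in thirds as C–Eb–Gb–Bb — a C half-diminished seventh chord. The bass Bb is the seventh, so this is third inversion: figured 4/2.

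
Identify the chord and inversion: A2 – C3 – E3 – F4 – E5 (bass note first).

The pitch classes A, C, E, F arrange in thirds as F–A–C–E: an F major seventh chord.
A is the third of F major seventh; third in the bass means first inversion (figured bass 6/5).

F major seventh, first inversion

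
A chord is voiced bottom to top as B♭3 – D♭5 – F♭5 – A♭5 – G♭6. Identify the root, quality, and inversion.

Reducing to letter names: Bb, Db, Fb, Ab, Gb. These stack in thirds as Gb–Bb–Db–Fb–Ab — a Gb dominant ninth chord.
With the third (Bb) in the bass, the chord is in first inversion.

Gb dominant ninth, first inversion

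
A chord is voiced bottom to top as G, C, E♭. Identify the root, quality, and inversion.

C minor, second inversion

The distinct note names are G, C, Eb. Stacked in thirds they read C–Eb–G, which is a minor triad on C.
The lowest note is G, the fifth of the chord, so this is second inversion (figured bass 6/4).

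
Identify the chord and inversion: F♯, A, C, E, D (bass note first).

D dominant ninth, first inversion

The distinct note names are F#, A, C, E, D. Stacked in thirds they read D–F#–A–C–E, which is a dominant ninth chord on D.
With the third (F#) in the bass, the chord is in first inversion.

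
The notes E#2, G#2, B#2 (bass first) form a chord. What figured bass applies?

5/3

The notes E#, G#, B# stack in thirds as E#–G#–B# — an E# minor triad. The bass E# is the root, so this is root position: figured 5/3.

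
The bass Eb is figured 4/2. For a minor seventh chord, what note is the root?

F

The figures 4/2 mean the seventh of the chord is in the bass. If Eb is the seventh of a minor seventh chord, the root is F (chord tones F–Ab–C–Eb).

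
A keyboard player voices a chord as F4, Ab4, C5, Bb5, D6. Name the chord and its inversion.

Bb dominant ninth, second inversion

The distinct note names are F, Ab, C, Bb, D. Stacked in thirds they read Bb–D–F–Ab–C, which is a dominant ninth chord on Bb.
F is the fifth of Bb dominant ninth; fifth in the bass means second inversion.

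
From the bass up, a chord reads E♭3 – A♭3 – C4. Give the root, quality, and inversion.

Ab major, second inversion

The distinct note names are Eb, Ab, C. Stacked in thirds they read Ab–C–Eb, which is a major triad on Ab.
The lowest note is Eb, the fifth of the chord, so this is second inversion (figured bass 6/4).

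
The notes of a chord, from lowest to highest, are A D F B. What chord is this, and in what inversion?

B half-diminished seventh, third inversion

The distinct note names are A, D, F, B. Stacked in thirds they read B–D–F–A, which is a half-diminished seventh chord on B.
With the seventh (A) in the bass, the chord is in third inversion (figured bass 4/2).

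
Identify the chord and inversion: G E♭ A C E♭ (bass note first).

A half-diminished seventh, third inversion

The pitch classes G, Eb, A, C arrange in thirds as A–C–Eb–G: an A half-diminished seventh chord.
G is the seventh of A half-diminished seventh; seventh in the bass means third inversion (figured bass 4/2).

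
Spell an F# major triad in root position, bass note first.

Spelling F# major: F#–A#–C#. In root position the root is bass, giving F#, A#, C# from the bottom.

F#, A#, C#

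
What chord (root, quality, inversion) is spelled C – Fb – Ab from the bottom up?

Fb augmented, second inversion

Reducing to letter names: C, Fb, Ab. These stack in thirds as Fb–Ab–C — an Fb augmented triad.
With the fifth (C) in the bass, the chord is in second inversion (figured bass 6/4).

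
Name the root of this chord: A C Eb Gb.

A

The distinct letter names are A, C, Eb, Gb. Arranged as a stack of thirds they read A–C–Eb–Gb, so A is the root (an A diminished seventh chord).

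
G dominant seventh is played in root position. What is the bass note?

G

The root of G dominant seventh (G–B–D–F) is G; that is the bass in root position.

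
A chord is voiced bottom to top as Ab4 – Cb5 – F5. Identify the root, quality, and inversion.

F diminished, first inversion

Reducing to letter names: Ab, Cb, F. These stack in thirds as F–Ab–Cb — an F diminished triad.
With the third (Ab) in the bass, the chord is in first inversion (figured bass 6).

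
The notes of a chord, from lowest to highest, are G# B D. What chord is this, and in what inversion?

G# diminished, root position

Reducing to letter names: G#, B, D. These stack in thirds as G#–B–D — a G# diminished triad.
The lowest note is G#, the root of the chord, so this is root position (figured bass 5/3).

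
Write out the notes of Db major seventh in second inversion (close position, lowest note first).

Ab, C, Db, F

Spelling Db major seventh: Db–F–Ab–C. In second inversion the fifth is bass, giving Ab, C, Db, F from the bottom.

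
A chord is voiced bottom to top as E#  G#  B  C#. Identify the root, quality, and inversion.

Reducing to letter names: E#, G#, B, C#. These stack in thirds as C#–E#–G#–B — a C# dominant seventh chord.
With the third (E#) in the bass, the chord is in first inversion (figured bass 6/5).

C# dominant seventh, first inversion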